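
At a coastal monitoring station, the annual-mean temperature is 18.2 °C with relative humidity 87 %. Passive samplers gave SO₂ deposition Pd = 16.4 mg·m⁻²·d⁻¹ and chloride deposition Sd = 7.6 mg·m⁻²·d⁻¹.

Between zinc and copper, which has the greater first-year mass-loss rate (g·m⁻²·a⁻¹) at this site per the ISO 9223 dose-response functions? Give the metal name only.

zinc: temperature factor f = -0.071·(8.2) = -0.5822
  Pd branch = 0.0129·Pd^0.44·e^(0.046·RH+f) = 1.35 μm/a
  Sd branch = 0.0175·Sd^0.57·e^(0.008·RH+0.085·T) = 0.5239 μm/a
  r_corr = 1.35 + 0.5239 = 1.874 μm/a
  mass loss = 1.874 μm/a × 7.14 g/cm³ = 13.38 g·m⁻²·a⁻¹
copper: f(T) = -0.080·(T−10) [T>10 °C] = -0.6560
  Pd branch = 0.0053·Pd^0.26·e^(0.059·RH+f) = 0.9649 μm/a
  Sd branch = 0.01025·Sd^0.27·e^(0.036·RH+0.049·T) = 0.991 μm/a
  sum: 0.9649 + 0.991 → r_corr = 1.956 μm/a
  mass loss = 1.956 μm/a × 8.96 g/cm³ = 17.52 g·m⁻²·a⁻¹
Ordering by g·m⁻²·a⁻¹: copper (17.5) > zinc (13.4)

copper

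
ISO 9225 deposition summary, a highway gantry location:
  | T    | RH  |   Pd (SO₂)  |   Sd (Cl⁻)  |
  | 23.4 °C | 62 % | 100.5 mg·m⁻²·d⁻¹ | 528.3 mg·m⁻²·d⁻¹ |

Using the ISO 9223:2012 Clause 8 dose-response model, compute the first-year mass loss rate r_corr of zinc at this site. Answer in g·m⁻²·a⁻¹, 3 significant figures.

zinc: f(T) = -0.071·(T−10) [T>10 °C] = -0.9514
  Pd branch = 0.0129·Pd^0.44·e^(0.046·RH+f) = 0.6561 μm/a
  Cl⁻ term: 0.0175·528.3^0.57·exp(0.008·62+0.085·23.4) = 7.487
  r_corr = 0.6561 + 7.487 = 8.143 μm/a
Convert to mass loss: 8.143 μm/a × 7.14 g/cm³ = 58.14 g·m⁻²·a⁻¹

r_corr = 58.1 g·m⁻²·a⁻¹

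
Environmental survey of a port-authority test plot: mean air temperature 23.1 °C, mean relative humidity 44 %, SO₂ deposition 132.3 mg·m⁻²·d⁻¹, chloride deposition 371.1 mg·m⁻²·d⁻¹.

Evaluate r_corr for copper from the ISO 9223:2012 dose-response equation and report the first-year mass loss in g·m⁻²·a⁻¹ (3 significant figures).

copper: temperature factor f = -0.080·(13.1) = -1.0480
  sulphur-dioxide contribution → 0.08875 μm/a
  chloride contribution → 0.7656 μm/a
  total first-year rate 0.8543 μm/a
Convert to mass loss: 0.8543 μm/a × 8.96 g/cm³ = 7.655 g·m⁻²·a⁻¹

r_corr = 7.65 g·m⁻²·a⁻¹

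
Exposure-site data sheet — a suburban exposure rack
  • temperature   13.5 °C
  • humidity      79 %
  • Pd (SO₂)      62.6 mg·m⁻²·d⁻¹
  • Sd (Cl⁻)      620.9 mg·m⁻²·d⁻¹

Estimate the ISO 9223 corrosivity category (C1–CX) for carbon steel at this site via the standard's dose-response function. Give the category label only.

carbon steel: f(T) = -0.054·(T−10) [T>10 °C] = -0.1890
  Pd branch = 1.77·Pd^0.52·e^(0.02·RH+f) = 61.14 μm/a
  Sd branch = 0.102·Sd^0.62·e^(0.033·RH+0.04·T) = 127.9 μm/a
  r_corr = 61.14 + 127.9 = 189.1 μm/a
ISO 9223 Table 2 (carbon steel): 80 < 189 ≤ 200 μm/a ⇒ C5

C5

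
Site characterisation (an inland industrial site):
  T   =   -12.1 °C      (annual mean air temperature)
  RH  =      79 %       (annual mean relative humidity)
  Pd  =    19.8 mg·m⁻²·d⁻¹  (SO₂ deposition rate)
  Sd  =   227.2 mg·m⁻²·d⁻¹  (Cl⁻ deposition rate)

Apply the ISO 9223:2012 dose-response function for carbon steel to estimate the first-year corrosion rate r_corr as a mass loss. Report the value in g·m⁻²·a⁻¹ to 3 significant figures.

r_corr = 205 g·m⁻²·a⁻¹

carbon steel: f(T) = +0.150·(T−10) [T≤10 °C] = -3.3150
  SO₂ term: 1.77·19.8^0.52·exp(0.02·79-3.3150) = 1.475
  Cl⁻ term: 0.102·227.2^0.62·exp(0.033·79+0.04·-12.1) = 24.64
  r_corr = 1.475 + 24.64 = 26.11 μm/a
Convert to mass loss: 26.11 μm/a × 7.85 g/cm³ = 205 g·m⁻²·a⁻¹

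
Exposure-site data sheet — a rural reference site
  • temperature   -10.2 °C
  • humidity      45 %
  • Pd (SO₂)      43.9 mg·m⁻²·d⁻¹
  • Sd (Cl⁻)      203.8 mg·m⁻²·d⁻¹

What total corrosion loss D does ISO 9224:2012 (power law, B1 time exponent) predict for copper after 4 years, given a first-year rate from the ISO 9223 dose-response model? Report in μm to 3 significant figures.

D(4) = 0.373 μm

copper: temperature factor f = +0.126·(-20.2) = -2.5452
  SO₂ term: 0.0053·43.9^0.26·exp(0.059·45-2.5452) = 0.01581
  Cl⁻ term: 0.01025·203.8^0.27·exp(0.036·45+0.049·-10.2) = 0.132
  r_corr = 0.01581 + 0.132 = 0.1479 μm/a
Power-law: D(4) = r_corr · 4^0.667
  D(4) = 0.1479 × 4^0.667 = 0.1479 × 2.521 = 0.3727 μm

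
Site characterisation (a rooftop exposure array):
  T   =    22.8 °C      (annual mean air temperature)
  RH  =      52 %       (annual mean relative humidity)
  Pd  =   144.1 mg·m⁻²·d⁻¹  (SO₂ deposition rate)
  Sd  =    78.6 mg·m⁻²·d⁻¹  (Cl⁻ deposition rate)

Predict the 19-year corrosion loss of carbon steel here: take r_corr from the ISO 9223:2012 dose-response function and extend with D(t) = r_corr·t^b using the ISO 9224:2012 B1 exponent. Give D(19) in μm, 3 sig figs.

carbon steel: temperature factor f = -0.054·(12.8) = -0.6912
  Pd branch = 1.77·Pd^0.52·e^(0.02·RH+f) = 33.26 μm/a
  Sd branch = 0.102·Sd^0.62·e^(0.033·RH+0.04·T) = 21.14 μm/a
  sum: 33.26 + 21.14 → r_corr = 54.4 μm/a
Power-law: D(19) = r_corr · 19^0.523
  D(19) = 54.4 × 19^0.523 = 54.4 × 4.664 = 253.7 μm

D(19) = 254 μm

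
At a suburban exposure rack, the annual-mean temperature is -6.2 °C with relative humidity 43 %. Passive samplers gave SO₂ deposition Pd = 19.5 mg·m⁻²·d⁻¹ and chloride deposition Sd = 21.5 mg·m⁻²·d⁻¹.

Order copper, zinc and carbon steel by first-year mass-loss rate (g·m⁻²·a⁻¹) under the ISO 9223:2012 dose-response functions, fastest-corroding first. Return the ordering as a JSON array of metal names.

["carbon steel", "zinc", "copper"]

copper: T≤10 °C ⇒ hinge +0.126·(-6.2−10) = -2.0412
  SO₂ term: 0.0053·19.5^0.26·exp(0.059·43-2.0412) = 0.01884
  Cl⁻ term: 0.01025·21.5^0.27·exp(0.036·43+0.049·-6.2) = 0.08144
  sum: 0.01884 + 0.08144 → r_corr = 0.1003 μm/a
  mass loss = 0.1003 μm/a × 8.96 g/cm³ = 0.8985 g·m⁻²·a⁻¹
zinc: f(T) = +0.038·(T−10) [T≤10 °C] = -0.6156
  Pd branch = 0.0129·Pd^0.44·e^(0.046·RH+f) = 0.1862 μm/a
  Cl⁻ term: 0.0175·21.5^0.57·exp(0.008·43+0.085·-6.2) = 0.08376
  sum: 0.1862 + 0.08376 → r_corr = 0.2699 μm/a
  mass loss = 0.2699 μm/a × 7.14 g/cm³ = 1.927 g·m⁻²·a⁻¹
carbon steel: f(T) = +0.150·(T−10) [T≤10 °C] = -2.4300
  Pd branch = 1.77·Pd^0.52·e^(0.02·RH+f) = 1.726 μm/a
  Sd branch = 0.102·Sd^0.62·e^(0.033·RH+0.04·T) = 2.204 μm/a
  r_corr = 1.726 + 2.204 = 3.93 μm/a
  mass loss = 3.93 μm/a × 7.85 g/cm³ = 30.85 g·m⁻²·a⁻¹
Ordering by g·m⁻²·a⁻¹: carbon steel (30.8) > zinc (1.93) > copper (0.898)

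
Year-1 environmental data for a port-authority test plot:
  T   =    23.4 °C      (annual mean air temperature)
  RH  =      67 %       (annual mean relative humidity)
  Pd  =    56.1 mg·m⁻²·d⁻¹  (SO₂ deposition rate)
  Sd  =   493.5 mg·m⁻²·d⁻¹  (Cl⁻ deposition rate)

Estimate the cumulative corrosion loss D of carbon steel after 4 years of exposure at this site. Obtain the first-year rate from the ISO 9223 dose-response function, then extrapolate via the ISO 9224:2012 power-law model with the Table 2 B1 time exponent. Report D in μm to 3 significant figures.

D(4) = 284 μm

carbon steel: T>10 °C ⇒ hinge -0.054·(23.4−10) = -0.7236
  SO₂ term: 1.77·56.1^0.52·exp(0.02·67-0.7236) = 26.62
  Cl⁻ term: 0.102·493.5^0.62·exp(0.033·67+0.04·23.4) = 111
  sum: 26.62 + 111 → r_corr = 137.6 μm/a
ISO 9224: D(t) = r_corr · t^b with b = 0.523 (carbon steel, B1)
  D(4) = 137.6 × 4^0.523 = 137.6 × 2.065 = 284.1 μm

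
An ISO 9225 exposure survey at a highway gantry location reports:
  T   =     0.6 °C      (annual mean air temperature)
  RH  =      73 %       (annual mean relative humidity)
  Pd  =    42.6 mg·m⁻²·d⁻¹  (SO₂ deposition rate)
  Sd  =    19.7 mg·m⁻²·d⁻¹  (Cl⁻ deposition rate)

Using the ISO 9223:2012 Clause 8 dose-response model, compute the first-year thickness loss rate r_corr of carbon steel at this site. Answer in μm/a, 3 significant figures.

carbon steel: f(T) = +0.150·(T−10) [T≤10 °C] = -1.4100
  SO₂ term: 1.77·42.6^0.52·exp(0.02·73-1.4100) = 13.09
  Cl⁻ term: 0.102·19.7^0.62·exp(0.033·73+0.04·0.6) = 7.376
  sum: 13.09 + 7.376 → r_corr = 20.47 μm/a

r_corr = 20.5 μm/a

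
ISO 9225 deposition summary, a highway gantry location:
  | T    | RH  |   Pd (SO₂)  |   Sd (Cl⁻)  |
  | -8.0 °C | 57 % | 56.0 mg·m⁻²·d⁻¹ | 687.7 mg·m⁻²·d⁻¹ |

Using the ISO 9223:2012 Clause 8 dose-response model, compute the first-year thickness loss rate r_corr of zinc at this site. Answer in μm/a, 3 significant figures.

zinc: f(T) = +0.038·(T−10) [T≤10 °C] = -0.6840
  sulphur-dioxide contribution → 0.5266 μm/a
  chloride contribution → 0.5795 μm/a
  ⇒ r_corr(zinc) = 1.106 μm/a

r_corr = 1.11 μm/a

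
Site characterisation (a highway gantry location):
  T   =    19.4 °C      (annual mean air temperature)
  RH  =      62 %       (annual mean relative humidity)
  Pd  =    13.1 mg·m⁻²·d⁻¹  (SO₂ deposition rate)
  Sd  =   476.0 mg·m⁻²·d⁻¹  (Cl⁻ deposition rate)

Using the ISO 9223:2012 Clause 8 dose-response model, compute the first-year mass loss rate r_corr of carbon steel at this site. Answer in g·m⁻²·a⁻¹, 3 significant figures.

r_corr = 726 g·m⁻²·a⁻¹

carbon steel: T>10 °C ⇒ hinge -0.054·(19.4−10) = -0.5076
  sulphur-dioxide contribution → 14.03 μm/a
  chloride contribution → 78.4 μm/a
  total first-year rate 92.43 μm/a
Convert to mass loss: 92.43 μm/a × 7.85 g/cm³ = 725.5 g·m⁻²·a⁻¹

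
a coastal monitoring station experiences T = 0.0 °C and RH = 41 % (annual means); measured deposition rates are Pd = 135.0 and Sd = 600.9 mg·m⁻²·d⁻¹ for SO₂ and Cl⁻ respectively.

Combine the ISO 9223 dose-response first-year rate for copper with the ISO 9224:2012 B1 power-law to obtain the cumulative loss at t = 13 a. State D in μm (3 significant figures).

copper: temperature factor f = +0.126·(-10.0) = -1.2600
  sulphur-dioxide contribution → 0.06047 μm/a
  chloride contribution → 0.2524 μm/a
  ⇒ r_corr(copper) = 0.3128 μm/a
Long-term exponent b (ISO 9224 Table 2, B1) = 0.667
  D(13) = 0.3128 × 13^0.667 = 0.3128 × 5.534 = 1.731 μm

D(13) = 1.73 μm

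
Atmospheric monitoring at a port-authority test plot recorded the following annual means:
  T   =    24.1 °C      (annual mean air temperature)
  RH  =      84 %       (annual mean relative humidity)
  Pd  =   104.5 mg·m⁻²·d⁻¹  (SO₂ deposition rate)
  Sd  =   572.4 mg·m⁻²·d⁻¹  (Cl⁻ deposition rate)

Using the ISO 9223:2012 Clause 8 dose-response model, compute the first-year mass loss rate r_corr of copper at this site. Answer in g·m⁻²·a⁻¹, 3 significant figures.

r_corr = 41.5 g·m⁻²·a⁻¹

copper: T>10 °C ⇒ hinge -0.080·(24.1−10) = -1.1280
  SO₂ term: 0.0053·104.5^0.26·exp(0.059·84-1.1280) = 0.8161
  Cl⁻ term: 0.01025·572.4^0.27·exp(0.036·84+0.049·24.1) = 3.815
  sum: 0.8161 + 3.815 → r_corr = 4.631 μm/a
Convert to mass loss: 4.631 μm/a × 8.96 g/cm³ = 41.49 g·m⁻²·a⁻¹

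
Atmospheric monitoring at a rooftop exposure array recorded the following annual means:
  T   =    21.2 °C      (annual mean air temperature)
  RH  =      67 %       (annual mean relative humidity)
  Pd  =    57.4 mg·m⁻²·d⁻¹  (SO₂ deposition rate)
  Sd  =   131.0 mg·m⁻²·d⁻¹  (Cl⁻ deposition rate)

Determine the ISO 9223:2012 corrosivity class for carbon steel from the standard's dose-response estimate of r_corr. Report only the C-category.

C4

carbon steel: f(T) = -0.054·(T−10) [T>10 °C] = -0.6048
  sulphur-dioxide contribution → 30.33 μm/a
  chloride contribution → 44.65 μm/a
  total first-year rate 74.98 μm/a
75 μm/a falls in (50, 80] for carbon steel → category C4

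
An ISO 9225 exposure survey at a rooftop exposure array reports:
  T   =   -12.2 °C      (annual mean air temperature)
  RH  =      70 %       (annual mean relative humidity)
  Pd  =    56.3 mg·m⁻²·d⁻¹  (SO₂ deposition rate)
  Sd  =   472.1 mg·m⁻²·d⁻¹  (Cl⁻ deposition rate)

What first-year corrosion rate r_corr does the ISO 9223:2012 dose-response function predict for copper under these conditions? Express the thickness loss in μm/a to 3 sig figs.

copper: temperature factor f = +0.126·(-22.2) = -2.7972
  sulphur-dioxide contribution → 0.05731 μm/a
  chloride contribution → 0.3694 μm/a
  ⇒ r_corr(copper) = 0.4267 μm/a

r_corr = 0.427 μm/a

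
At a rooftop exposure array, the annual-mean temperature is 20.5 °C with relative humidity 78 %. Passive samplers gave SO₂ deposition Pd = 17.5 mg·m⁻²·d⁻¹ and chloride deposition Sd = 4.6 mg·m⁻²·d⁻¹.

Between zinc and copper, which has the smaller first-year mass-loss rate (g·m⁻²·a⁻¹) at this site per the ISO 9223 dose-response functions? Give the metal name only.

zinc: temperature factor f = -0.071·(10.5) = -0.7455
  sulphur-dioxide contribution → 0.7798 μm/a
  chloride contribution → 0.4452 μm/a
  total first-year rate 1.225 μm/a
  mass loss = 1.225 μm/a × 7.14 g/cm³ = 8.747 g·m⁻²·a⁻¹
copper: f(T) = -0.080·(T−10) [T>10 °C] = -0.8400
  sulphur-dioxide contribution → 0.48 μm/a
  chloride contribution → 0.7005 μm/a
  total first-year rate 1.181 μm/a
  mass loss = 1.181 μm/a × 8.96 g/cm³ = 10.58 g·m⁻²·a⁻¹
Ordering by g·m⁻²·a⁻¹: copper (10.6) > zinc (8.75)

zinc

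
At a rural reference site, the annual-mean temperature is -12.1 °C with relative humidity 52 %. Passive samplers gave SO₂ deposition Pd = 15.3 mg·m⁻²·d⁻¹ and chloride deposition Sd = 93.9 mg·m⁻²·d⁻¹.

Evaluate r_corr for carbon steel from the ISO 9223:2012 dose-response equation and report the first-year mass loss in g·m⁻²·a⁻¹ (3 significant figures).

r_corr = 51.8 g·m⁻²·a⁻¹

carbon steel: T≤10 °C ⇒ hinge +0.150·(-12.1−10) = -3.3150
  Pd branch = 1.77·Pd^0.52·e^(0.02·RH+f) = 0.7516 μm/a
  Cl⁻ term: 0.102·93.9^0.62·exp(0.033·52+0.04·-12.1) = 5.844
  r_corr = 0.7516 + 5.844 = 6.596 μm/a
Convert to mass loss: 6.596 μm/a × 7.85 g/cm³ = 51.77 g·m⁻²·a⁻¹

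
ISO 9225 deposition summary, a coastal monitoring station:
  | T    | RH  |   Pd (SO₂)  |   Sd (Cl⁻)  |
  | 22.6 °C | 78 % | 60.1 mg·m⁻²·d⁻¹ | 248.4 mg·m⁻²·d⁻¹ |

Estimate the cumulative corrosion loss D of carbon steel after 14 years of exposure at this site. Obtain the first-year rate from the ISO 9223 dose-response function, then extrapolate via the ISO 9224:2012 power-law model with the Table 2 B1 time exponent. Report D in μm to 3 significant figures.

D(14) = 544 μm

carbon steel: temperature factor f = -0.054·(12.6) = -0.6804
  sulphur-dioxide contribution → 35.89 μm/a
  chloride contribution → 100.9 μm/a
  total first-year rate 136.8 μm/a
Long-term exponent b (ISO 9224 Table 2, B1) = 0.523
  D(14) = 136.8 × 14^0.523 = 136.8 × 3.976 = 544 μm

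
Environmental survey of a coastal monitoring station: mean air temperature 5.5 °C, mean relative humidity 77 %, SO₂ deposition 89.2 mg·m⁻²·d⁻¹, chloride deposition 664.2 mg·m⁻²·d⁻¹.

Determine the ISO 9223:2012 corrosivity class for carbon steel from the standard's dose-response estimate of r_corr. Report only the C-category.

C5

carbon steel: f(T) = +0.150·(T−10) [T≤10 °C] = -0.6750
  Pd branch = 1.77·Pd^0.52·e^(0.02·RH+f) = 43.43 μm/a
  Sd branch = 0.102·Sd^0.62·e^(0.033·RH+0.04·T) = 90.68 μm/a
  r_corr = 43.43 + 90.68 = 134.1 μm/a
ISO 9223 Table 2 (carbon steel): 80 < 134 ≤ 200 μm/a ⇒ C5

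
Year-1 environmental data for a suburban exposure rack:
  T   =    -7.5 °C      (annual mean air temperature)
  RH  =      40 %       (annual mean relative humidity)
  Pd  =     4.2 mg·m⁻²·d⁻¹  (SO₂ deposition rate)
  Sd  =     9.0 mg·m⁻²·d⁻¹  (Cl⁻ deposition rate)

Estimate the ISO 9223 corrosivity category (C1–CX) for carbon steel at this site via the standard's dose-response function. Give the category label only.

carbon steel: T≤10 °C ⇒ hinge +0.150·(-7.5−10) = -2.6250
  sulphur-dioxide contribution → 0.6018 μm/a
  chloride contribution → 1.105 μm/a
  total first-year rate 1.706 μm/a
Category bounds: 1.3…25 μm/a bracket r_corr ⇒ C2

C2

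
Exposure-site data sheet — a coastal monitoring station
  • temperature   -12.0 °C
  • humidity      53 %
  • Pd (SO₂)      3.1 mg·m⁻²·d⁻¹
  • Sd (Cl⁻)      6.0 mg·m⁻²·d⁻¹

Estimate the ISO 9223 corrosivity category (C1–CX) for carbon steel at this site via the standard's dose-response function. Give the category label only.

C2

carbon steel: f(T) = +0.150·(T−10) [T≤10 °C] = -3.3000
  SO₂ term: 1.77·3.1^0.52·exp(0.02·53-3.3000) = 0.3394
  Cl⁻ term: 0.102·6.0^0.62·exp(0.033·53+0.04·-12.0) = 1.102
  r_corr = 0.3394 + 1.102 = 1.441 μm/a
Category bounds: 1.3…25 μm/a bracket r_corr ⇒ C2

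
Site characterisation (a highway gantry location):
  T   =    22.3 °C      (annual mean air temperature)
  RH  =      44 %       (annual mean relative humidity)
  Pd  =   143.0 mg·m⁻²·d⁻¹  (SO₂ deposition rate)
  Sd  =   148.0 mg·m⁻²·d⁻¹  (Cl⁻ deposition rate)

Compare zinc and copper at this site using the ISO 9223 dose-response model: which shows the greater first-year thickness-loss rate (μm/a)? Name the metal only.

zinc

zinc: T>10 °C ⇒ hinge -0.071·(22.3−10) = -0.8733
  sulphur-dioxide contribution → 0.362 μm/a
  chloride contribution → 2.859 μm/a
  total first-year rate 3.221 μm/a
copper: T>10 °C ⇒ hinge -0.080·(22.3−10) = -0.9840
  sulphur-dioxide contribution → 0.09655 μm/a
  chloride contribution → 0.5743 μm/a
  ⇒ r_corr(copper) = 0.6709 μm/a
Ordering by μm/a: zinc (3.22) > copper (0.671)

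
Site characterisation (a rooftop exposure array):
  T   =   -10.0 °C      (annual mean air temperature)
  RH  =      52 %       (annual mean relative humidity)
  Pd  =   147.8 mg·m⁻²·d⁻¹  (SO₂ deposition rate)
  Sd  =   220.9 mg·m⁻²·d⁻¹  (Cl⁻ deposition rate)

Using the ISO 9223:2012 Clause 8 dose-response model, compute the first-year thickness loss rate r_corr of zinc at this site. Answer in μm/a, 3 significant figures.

r_corr = 0.840 μm/a

zinc: T≤10 °C ⇒ hinge +0.038·(-10.0−10) = -0.7600
  sulphur-dioxide contribution → 0.5943 μm/a
  chloride contribution → 0.2459 μm/a
  total first-year rate 0.8402 μm/a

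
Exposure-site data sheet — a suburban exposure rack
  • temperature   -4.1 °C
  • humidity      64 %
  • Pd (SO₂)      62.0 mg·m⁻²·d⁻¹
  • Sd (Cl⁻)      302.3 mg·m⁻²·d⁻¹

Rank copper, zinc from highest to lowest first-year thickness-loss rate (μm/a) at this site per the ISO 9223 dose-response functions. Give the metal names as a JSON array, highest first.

copper: temperature factor f = +0.126·(-14.1) = -1.7766
  sulphur-dioxide contribution → 0.1145 μm/a
  chloride contribution → 0.3925 μm/a
  ⇒ r_corr(copper) = 0.5069 μm/a
zinc: f(T) = +0.038·(T−10) [T≤10 °C] = -0.5358
  sulphur-dioxide contribution → 0.8813 μm/a
  chloride contribution → 0.5344 μm/a
  total first-year rate 1.416 μm/a
Ordering by μm/a: zinc (1.42) > copper (0.507)

["zinc", "copper"]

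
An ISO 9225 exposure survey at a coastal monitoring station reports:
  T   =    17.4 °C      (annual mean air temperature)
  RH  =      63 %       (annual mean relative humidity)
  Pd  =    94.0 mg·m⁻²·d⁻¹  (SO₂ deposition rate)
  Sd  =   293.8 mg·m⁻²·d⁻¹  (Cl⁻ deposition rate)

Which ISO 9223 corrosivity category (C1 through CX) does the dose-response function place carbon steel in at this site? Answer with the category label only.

carbon steel: temperature factor f = -0.054·(7.4) = -0.3996
  SO₂ term: 1.77·94.0^0.52·exp(0.02·63-0.3996) = 44.43
  Cl⁻ term: 0.102·293.8^0.62·exp(0.033·63+0.04·17.4) = 55.46
  sum: 44.43 + 55.46 → r_corr = 99.89 μm/a
99.9 μm/a falls in (80, 200] for carbon steel → category C5

C5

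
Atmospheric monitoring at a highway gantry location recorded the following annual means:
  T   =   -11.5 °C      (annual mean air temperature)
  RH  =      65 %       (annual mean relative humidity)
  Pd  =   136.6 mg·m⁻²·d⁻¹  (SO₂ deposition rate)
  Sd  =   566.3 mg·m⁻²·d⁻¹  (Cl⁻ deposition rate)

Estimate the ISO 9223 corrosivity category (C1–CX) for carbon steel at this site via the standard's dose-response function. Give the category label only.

carbon steel: temperature factor f = +0.150·(-21.5) = -3.2250
  sulphur-dioxide contribution → 3.33 μm/a
  chloride contribution → 28.01 μm/a
  total first-year rate 31.34 μm/a
Category bounds: 25…50 μm/a bracket r_corr ⇒ C3

C3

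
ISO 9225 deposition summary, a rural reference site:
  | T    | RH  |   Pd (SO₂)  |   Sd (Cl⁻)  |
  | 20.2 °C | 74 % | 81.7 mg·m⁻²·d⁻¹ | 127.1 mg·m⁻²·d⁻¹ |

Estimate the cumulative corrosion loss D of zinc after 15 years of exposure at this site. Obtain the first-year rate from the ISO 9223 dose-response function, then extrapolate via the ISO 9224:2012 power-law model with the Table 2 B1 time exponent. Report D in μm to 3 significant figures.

D(15) = 37.0 μm

zinc: T>10 °C ⇒ hinge -0.071·(20.2−10) = -0.7242
  sulphur-dioxide contribution → 1.306 μm/a
  chloride contribution → 2.787 μm/a
  total first-year rate 4.093 μm/a
Long-term exponent b (ISO 9224 Table 2, B1) = 0.813
  D(15) = 4.093 × 15^0.813 = 4.093 × 9.04 = 37 μm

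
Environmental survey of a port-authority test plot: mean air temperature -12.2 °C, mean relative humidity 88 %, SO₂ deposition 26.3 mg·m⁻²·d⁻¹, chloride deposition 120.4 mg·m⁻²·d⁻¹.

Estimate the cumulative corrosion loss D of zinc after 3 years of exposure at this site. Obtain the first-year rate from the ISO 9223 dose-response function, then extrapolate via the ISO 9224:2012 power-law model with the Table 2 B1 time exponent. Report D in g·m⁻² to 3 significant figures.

D(3) = 26.7 g·m⁻²

zinc: T≤10 °C ⇒ hinge +0.038·(-12.2−10) = -0.8436
  Pd branch = 0.0129·Pd^0.44·e^(0.046·RH+f) = 1.34 μm/a
  Cl⁻ term: 0.0175·120.4^0.57·exp(0.008·88+0.085·-12.2) = 0.1925
  sum: 1.34 + 0.1925 → r_corr = 1.532 μm/a
ISO 9224: D(t) = r_corr · t^b with b = 0.813 (zinc, B1)
  D(3) = 1.532 × 3^0.813 = 1.532 × 2.443 = 3.743 μm
  Mass loss = 3.743 μm × 7.14 g/cm³ = 26.73 g·m⁻²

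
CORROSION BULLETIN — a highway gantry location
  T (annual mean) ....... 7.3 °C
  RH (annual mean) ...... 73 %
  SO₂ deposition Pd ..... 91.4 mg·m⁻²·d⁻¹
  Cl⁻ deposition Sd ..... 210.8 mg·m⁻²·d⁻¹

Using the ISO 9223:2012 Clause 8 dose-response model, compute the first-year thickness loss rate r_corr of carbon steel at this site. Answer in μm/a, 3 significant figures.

r_corr = 95.1 μm/a

carbon steel: T≤10 °C ⇒ hinge +0.150·(7.3−10) = -0.4050
  sulphur-dioxide contribution → 53.19 μm/a
  chloride contribution → 41.92 μm/a
  ⇒ r_corr(carbon steel) = 95.11 μm/a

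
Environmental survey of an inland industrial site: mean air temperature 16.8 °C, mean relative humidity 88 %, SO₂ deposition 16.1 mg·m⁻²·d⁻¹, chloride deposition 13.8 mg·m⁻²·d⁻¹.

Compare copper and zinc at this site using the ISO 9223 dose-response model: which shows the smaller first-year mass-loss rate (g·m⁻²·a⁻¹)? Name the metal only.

copper: T>10 °C ⇒ hinge -0.080·(16.8−10) = -0.5440
  sulphur-dioxide contribution → 1.139 μm/a
  chloride contribution → 1.127 μm/a
  ⇒ r_corr(copper) = 2.266 μm/a
  mass loss = 2.266 μm/a × 8.96 g/cm³ = 20.3 g·m⁻²·a⁻¹
zinc: f(T) = -0.071·(T−10) [T>10 °C] = -0.4828
  sulphur-dioxide contribution → 1.549 μm/a
  chloride contribution → 0.6587 μm/a
  ⇒ r_corr(zinc) = 2.207 μm/a
  mass loss = 2.207 μm/a × 7.14 g/cm³ = 15.76 g·m⁻²·a⁻¹
Ordering by g·m⁻²·a⁻¹: copper (20.3) > zinc (15.8)

zinc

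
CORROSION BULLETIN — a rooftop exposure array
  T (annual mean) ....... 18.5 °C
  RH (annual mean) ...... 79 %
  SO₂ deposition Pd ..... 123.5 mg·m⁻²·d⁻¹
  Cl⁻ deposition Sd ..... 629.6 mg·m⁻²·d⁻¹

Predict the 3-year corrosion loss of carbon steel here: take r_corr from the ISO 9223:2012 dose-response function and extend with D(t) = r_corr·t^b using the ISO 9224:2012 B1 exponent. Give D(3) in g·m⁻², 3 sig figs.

carbon steel: T>10 °C ⇒ hinge -0.054·(18.5−10) = -0.4590
  sulphur-dioxide contribution → 66.45 μm/a
  chloride contribution → 157.6 μm/a
  ⇒ r_corr(carbon steel) = 224.1 μm/a
ISO 9224: D(t) = r_corr · t^b with b = 0.523 (carbon steel, B1)
  D(3) = 224.1 × 3^0.523 = 224.1 × 1.776 = 398 μm
  Mass loss = 398 μm × 7.85 g/cm³ = 3124 g·m⁻²

D(3) = 3.12e+03 g·m⁻²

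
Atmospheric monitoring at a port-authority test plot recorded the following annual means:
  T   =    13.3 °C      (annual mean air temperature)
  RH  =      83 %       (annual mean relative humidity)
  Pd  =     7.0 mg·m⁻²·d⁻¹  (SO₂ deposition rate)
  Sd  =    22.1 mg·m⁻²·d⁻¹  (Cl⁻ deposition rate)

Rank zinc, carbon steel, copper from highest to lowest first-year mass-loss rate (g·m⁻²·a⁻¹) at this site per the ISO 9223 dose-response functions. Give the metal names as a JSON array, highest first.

["carbon steel", "copper", "zinc"]

zinc: f(T) = -0.071·(T−10) [T>10 °C] = -0.2343
  Pd branch = 0.0129·Pd^0.44·e^(0.046·RH+f) = 1.093 μm/a
  Sd branch = 0.0175·Sd^0.57·e^(0.008·RH+0.085·T) = 0.6147 μm/a
  sum: 1.093 + 0.6147 → r_corr = 1.708 μm/a
  mass loss = 1.708 μm/a × 7.14 g/cm³ = 12.2 g·m⁻²·a⁻¹
carbon steel: T>10 °C ⇒ hinge -0.054·(13.3−10) = -0.1782
  SO₂ term: 1.77·7.0^0.52·exp(0.02·83-0.1782) = 21.43
  Sd branch = 0.102·Sd^0.62·e^(0.033·RH+0.04·T) = 18.31 μm/a
  sum: 21.43 + 18.31 → r_corr = 39.74 μm/a
  mass loss = 39.74 μm/a × 7.85 g/cm³ = 311.9 g·m⁻²·a⁻¹
copper: temperature factor f = -0.080·(3.3) = -0.2640
  Pd branch = 0.0053·Pd^0.26·e^(0.059·RH+f) = 0.9038 μm/a
  Cl⁻ term: 0.01025·22.1^0.27·exp(0.036·83+0.049·13.3) = 0.9004
  r_corr = 0.9038 + 0.9004 = 1.804 μm/a
  mass loss = 1.804 μm/a × 8.96 g/cm³ = 16.17 g·m⁻²·a⁻¹
Ordering by g·m⁻²·a⁻¹: carbon steel (312) > copper (16.2) > zinc (12.2)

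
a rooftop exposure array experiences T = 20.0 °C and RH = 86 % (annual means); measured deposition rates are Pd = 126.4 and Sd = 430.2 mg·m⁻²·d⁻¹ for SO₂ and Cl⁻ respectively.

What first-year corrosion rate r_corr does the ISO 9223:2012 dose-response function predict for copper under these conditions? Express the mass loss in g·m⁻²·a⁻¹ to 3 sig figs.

r_corr = 39.8 g·m⁻²·a⁻¹

copper: f(T) = -0.080·(T−10) [T>10 °C] = -0.8000
  sulphur-dioxide contribution → 1.339 μm/a
  chloride contribution → 3.105 μm/a
  ⇒ r_corr(copper) = 4.444 μm/a
Convert to mass loss: 4.444 μm/a × 8.96 g/cm³ = 39.82 g·m⁻²·a⁻¹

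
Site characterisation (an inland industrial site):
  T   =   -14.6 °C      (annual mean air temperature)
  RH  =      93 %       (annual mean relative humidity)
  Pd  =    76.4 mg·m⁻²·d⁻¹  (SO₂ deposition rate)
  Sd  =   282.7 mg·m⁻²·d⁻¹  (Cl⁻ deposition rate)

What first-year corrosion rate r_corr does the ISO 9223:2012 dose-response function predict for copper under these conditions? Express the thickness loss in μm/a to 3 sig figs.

r_corr = 0.833 μm/a

copper: temperature factor f = +0.126·(-24.6) = -3.0996
  SO₂ term: 0.0053·76.4^0.26·exp(0.059·93-3.0996) = 0.1781
  Cl⁻ term: 0.01025·282.7^0.27·exp(0.036·93+0.049·-14.6) = 0.6545
  sum: 0.1781 + 0.6545 → r_corr = 0.8326 μm/a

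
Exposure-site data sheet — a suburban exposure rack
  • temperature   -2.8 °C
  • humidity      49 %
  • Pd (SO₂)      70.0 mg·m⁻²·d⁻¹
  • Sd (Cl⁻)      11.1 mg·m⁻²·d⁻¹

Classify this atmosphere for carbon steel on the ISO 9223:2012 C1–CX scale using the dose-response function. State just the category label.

carbon steel: temperature factor f = +0.150·(-12.8) = -1.9200
  sulphur-dioxide contribution → 6.298 μm/a
  chloride contribution → 2.043 μm/a
  total first-year rate 8.341 μm/a
Category bounds: 1.3…25 μm/a bracket r_corr ⇒ C2

C2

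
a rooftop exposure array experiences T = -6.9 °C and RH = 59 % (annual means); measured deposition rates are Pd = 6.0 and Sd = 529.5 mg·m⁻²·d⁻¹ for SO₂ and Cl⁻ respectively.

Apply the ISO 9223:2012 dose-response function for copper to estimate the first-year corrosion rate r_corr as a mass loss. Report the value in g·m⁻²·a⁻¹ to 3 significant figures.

copper: T≤10 °C ⇒ hinge +0.126·(-6.9−10) = -2.1294
  Pd branch = 0.0053·Pd^0.26·e^(0.059·RH+f) = 0.03263 μm/a
  Cl⁻ term: 0.01025·529.5^0.27·exp(0.036·59+0.049·-6.9) = 0.3325
  r_corr = 0.03263 + 0.3325 = 0.3651 μm/a
Convert to mass loss: 0.3651 μm/a × 8.96 g/cm³ = 3.271 g·m⁻²·a⁻¹

r_corr = 3.27 g·m⁻²·a⁻¹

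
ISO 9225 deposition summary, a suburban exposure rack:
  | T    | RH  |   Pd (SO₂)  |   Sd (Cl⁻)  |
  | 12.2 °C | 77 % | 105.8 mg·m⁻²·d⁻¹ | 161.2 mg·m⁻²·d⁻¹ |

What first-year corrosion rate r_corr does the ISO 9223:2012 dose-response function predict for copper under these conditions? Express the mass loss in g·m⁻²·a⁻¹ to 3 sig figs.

copper: T>10 °C ⇒ hinge -0.080·(12.2−10) = -0.1760
  Pd branch = 0.0053·Pd^0.26·e^(0.059·RH+f) = 1.403 μm/a
  Cl⁻ term: 0.01025·161.2^0.27·exp(0.036·77+0.049·12.2) = 1.175
  r_corr = 1.403 + 1.175 = 2.579 μm/a
Convert to mass loss: 2.579 μm/a × 8.96 g/cm³ = 23.11 g·m⁻²·a⁻¹

r_corr = 23.1 g·m⁻²·a⁻¹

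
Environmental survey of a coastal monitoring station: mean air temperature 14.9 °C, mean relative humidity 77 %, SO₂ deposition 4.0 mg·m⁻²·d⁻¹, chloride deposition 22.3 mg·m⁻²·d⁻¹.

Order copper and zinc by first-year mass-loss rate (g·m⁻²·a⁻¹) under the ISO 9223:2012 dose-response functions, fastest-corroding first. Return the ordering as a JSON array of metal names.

copper: T>10 °C ⇒ hinge -0.080·(14.9−10) = -0.3920
  sulphur-dioxide contribution → 0.4826 μm/a
  chloride contribution → 0.7865 μm/a
  total first-year rate 1.269 μm/a
  mass loss = 1.269 μm/a × 8.96 g/cm³ = 11.37 g·m⁻²·a⁻¹
zinc: T>10 °C ⇒ hinge -0.071·(14.9−10) = -0.3479
  sulphur-dioxide contribution → 0.579 μm/a
  chloride contribution → 0.6747 μm/a
  total first-year rate 1.254 μm/a
  mass loss = 1.254 μm/a × 7.14 g/cm³ = 8.952 g·m⁻²·a⁻¹
Ordering by g·m⁻²·a⁻¹: copper (11.4) > zinc (8.95)

["copper", "zinc"]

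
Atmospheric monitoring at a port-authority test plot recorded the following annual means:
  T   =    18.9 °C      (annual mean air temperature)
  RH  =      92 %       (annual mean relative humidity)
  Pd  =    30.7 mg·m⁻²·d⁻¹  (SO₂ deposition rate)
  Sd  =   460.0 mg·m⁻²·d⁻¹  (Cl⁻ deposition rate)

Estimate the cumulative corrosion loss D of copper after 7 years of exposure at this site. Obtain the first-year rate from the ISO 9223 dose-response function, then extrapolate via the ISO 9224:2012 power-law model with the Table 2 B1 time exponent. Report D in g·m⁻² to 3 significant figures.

copper: T>10 °C ⇒ hinge -0.080·(18.9−10) = -0.7120
  sulphur-dioxide contribution → 1.442 μm/a
  chloride contribution → 3.718 μm/a
  total first-year rate 5.16 μm/a
Power-law: D(7) = r_corr · 7^0.667
  D(7) = 5.16 × 7^0.667 = 5.16 × 3.662 = 18.89 μm
  Mass loss = 18.89 μm × 8.96 g/cm³ = 169.3 g·m⁻²

D(7) = 169 g·m⁻²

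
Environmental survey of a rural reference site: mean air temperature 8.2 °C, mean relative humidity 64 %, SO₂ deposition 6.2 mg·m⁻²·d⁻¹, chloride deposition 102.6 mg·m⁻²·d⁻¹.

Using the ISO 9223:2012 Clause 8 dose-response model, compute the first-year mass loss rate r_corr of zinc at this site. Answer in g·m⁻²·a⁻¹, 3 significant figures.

r_corr = 9.51 g·m⁻²·a⁻¹

zinc: temperature factor f = +0.038·(-1.8) = -0.0684
  Pd branch = 0.0129·Pd^0.44·e^(0.046·RH+f) = 0.5106 μm/a
  Sd branch = 0.0175·Sd^0.57·e^(0.008·RH+0.085·T) = 0.8212 μm/a
  sum: 0.5106 + 0.8212 → r_corr = 1.332 μm/a
Convert to mass loss: 1.332 μm/a × 7.14 g/cm³ = 9.509 g·m⁻²·a⁻¹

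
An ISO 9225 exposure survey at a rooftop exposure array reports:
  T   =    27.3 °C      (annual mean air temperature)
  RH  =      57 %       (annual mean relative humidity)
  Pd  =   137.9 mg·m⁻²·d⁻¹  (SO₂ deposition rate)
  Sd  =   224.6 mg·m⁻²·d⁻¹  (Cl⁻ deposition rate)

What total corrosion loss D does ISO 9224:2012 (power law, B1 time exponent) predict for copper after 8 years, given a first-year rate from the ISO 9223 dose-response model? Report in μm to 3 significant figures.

D(8) = 5.80 μm

copper: f(T) = -0.080·(T−10) [T>10 °C] = -1.3840
  Pd branch = 0.0053·Pd^0.26·e^(0.059·RH+f) = 0.138 μm/a
  Sd branch = 0.01025·Sd^0.27·e^(0.036·RH+0.049·T) = 1.311 μm/a
  sum: 0.138 + 1.311 → r_corr = 1.449 μm/a
Power-law: D(8) = r_corr · 8^0.667
  D(8) = 1.449 × 8^0.667 = 1.449 × 4.003 = 5.802 μm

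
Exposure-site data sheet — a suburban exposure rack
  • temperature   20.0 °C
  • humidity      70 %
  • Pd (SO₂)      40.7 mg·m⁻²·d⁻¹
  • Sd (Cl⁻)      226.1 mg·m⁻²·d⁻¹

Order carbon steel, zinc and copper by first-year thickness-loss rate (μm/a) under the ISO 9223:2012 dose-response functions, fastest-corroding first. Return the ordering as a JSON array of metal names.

carbon steel: temperature factor f = -0.054·(10.0) = -0.5400
  SO₂ term: 1.77·40.7^0.52·exp(0.02·70-0.5400) = 28.74
  Cl⁻ term: 0.102·226.1^0.62·exp(0.033·70+0.04·20.0) = 65.91
  r_corr = 28.74 + 65.91 = 94.64 μm/a
zinc: f(T) = -0.071·(T−10) [T>10 °C] = -0.7100
  SO₂ term: 0.0129·40.7^0.44·exp(0.046·70-0.7100) = 0.8108
  Sd branch = 0.0175·Sd^0.57·e^(0.008·RH+0.085·T) = 3.685 μm/a
  r_corr = 0.8108 + 3.685 = 4.496 μm/a
copper: temperature factor f = -0.080·(10.0) = -0.8000
  SO₂ term: 0.0053·40.7^0.26·exp(0.059·70-0.8000) = 0.3881
  Sd branch = 0.01025·Sd^0.27·e^(0.036·RH+0.049·T) = 1.467 μm/a
  sum: 0.3881 + 1.467 → r_corr = 1.855 μm/a
Ordering by μm/a: carbon steel (94.6) > zinc (4.5) > copper (1.86)

["carbon steel", "zinc", "copper"]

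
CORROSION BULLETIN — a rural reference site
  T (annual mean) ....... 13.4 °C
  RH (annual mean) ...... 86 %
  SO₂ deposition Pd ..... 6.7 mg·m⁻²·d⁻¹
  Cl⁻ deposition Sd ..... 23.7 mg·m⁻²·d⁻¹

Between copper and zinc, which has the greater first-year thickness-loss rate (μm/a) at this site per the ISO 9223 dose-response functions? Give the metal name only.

copper

copper: temperature factor f = -0.080·(3.4) = -0.2720
  Pd branch = 0.0053·Pd^0.26·e^(0.059·RH+f) = 1.058 μm/a
  Cl⁻ term: 0.01025·23.7^0.27·exp(0.036·86+0.049·13.4) = 1.027
  sum: 1.058 + 1.027 → r_corr = 2.085 μm/a
zinc: T>10 °C ⇒ hinge -0.071·(13.4−10) = -0.2414
  Pd branch = 0.0129·Pd^0.44·e^(0.046·RH+f) = 1.223 μm/a
  Cl⁻ term: 0.0175·23.7^0.57·exp(0.008·86+0.085·13.4) = 0.6608
  r_corr = 1.223 + 0.6608 = 1.883 μm/a
Ordering by μm/a: copper (2.09) > zinc (1.88)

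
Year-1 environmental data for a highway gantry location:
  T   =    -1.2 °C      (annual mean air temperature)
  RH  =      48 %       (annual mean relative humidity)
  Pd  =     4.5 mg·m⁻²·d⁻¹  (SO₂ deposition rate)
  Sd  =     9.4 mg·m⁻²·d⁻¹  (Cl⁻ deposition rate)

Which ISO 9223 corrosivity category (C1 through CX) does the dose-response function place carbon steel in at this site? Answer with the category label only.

carbon steel: T≤10 °C ⇒ hinge +0.150·(-1.2−10) = -1.6800
  sulphur-dioxide contribution → 1.883 μm/a
  chloride contribution → 1.901 μm/a
  total first-year rate 3.785 μm/a
Category bounds: 1.3…25 μm/a bracket r_corr ⇒ C2

C2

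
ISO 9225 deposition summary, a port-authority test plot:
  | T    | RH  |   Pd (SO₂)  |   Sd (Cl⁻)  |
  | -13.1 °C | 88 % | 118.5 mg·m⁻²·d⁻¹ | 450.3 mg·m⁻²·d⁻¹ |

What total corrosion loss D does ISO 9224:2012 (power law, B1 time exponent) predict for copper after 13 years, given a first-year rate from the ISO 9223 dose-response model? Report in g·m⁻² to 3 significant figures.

copper: f(T) = +0.126·(T−10) [T≤10 °C] = -2.9106
  SO₂ term: 0.0053·118.5^0.26·exp(0.059·88-2.9106) = 0.1796
  Cl⁻ term: 0.01025·450.3^0.27·exp(0.036·88+0.049·-13.1) = 0.6672
  r_corr = 0.1796 + 0.6672 = 0.8467 μm/a
Long-term exponent b (ISO 9224 Table 2, B1) = 0.667
  D(13) = 0.8467 × 13^0.667 = 0.8467 × 5.534 = 4.685 μm
  Mass loss = 4.685 μm × 8.96 g/cm³ = 41.98 g·m⁻²

D(13) = 42.0 g·m⁻²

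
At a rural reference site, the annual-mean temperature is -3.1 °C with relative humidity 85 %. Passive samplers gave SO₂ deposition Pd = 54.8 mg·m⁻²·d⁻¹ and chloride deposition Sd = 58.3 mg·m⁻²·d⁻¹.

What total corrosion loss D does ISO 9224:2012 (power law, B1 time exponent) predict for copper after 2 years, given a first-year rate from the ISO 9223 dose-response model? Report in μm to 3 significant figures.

D(2) = 1.58 μm

copper: temperature factor f = +0.126·(-13.1) = -1.6506
  sulphur-dioxide contribution → 0.434 μm/a
  chloride contribution → 0.5629 μm/a
  ⇒ r_corr(copper) = 0.9969 μm/a
Long-term exponent b (ISO 9224 Table 2, B1) = 0.667
  D(2) = 0.9969 × 2^0.667 = 0.9969 × 1.588 = 1.583 μm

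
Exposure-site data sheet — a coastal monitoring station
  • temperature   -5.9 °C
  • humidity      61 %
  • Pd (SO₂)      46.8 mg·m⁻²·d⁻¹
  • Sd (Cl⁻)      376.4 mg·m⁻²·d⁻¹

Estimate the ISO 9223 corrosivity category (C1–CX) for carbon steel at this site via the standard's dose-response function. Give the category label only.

carbon steel: T≤10 °C ⇒ hinge +0.150·(-5.9−10) = -2.3850
  sulphur-dioxide contribution → 4.079 μm/a
  chloride contribution → 23.84 μm/a
  total first-year rate 27.92 μm/a
ISO 9223 Table 2 (carbon steel): 25 < 27.9 ≤ 50 μm/a ⇒ C3

C3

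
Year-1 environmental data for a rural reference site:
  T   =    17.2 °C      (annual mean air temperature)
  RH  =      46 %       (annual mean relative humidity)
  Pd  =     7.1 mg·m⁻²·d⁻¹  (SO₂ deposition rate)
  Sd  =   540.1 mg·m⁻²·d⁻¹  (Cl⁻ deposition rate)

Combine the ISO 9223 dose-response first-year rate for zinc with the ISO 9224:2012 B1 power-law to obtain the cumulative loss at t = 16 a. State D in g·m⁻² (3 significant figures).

D(16) = 278 g·m⁻²

zinc: f(T) = -0.071·(T−10) [T>10 °C] = -0.5112
  SO₂ term: 0.0129·7.1^0.44·exp(0.046·46-0.5112) = 0.1521
  Cl⁻ term: 0.0175·540.1^0.57·exp(0.008·46+0.085·17.2) = 3.938
  r_corr = 0.1521 + 3.938 = 4.09 μm/a
ISO 9224: D(t) = r_corr · t^b with b = 0.813 (zinc, B1)
  D(16) = 4.09 × 16^0.813 = 4.09 × 9.527 = 38.97 μm
  Mass loss = 38.97 μm × 7.14 g/cm³ = 278.2 g·m⁻²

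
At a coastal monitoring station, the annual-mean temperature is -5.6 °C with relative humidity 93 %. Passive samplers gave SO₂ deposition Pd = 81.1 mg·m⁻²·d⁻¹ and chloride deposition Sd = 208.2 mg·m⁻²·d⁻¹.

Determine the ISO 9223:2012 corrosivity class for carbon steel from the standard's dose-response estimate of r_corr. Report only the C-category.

carbon steel: temperature factor f = +0.150·(-15.6) = -2.3400
  Pd branch = 1.77·Pd^0.52·e^(0.02·RH+f) = 10.77 μm/a
  Cl⁻ term: 0.102·208.2^0.62·exp(0.033·93+0.04·-5.6) = 48.04
  r_corr = 10.77 + 48.04 = 58.81 μm/a
Category bounds: 50…80 μm/a bracket r_corr ⇒ C4

C4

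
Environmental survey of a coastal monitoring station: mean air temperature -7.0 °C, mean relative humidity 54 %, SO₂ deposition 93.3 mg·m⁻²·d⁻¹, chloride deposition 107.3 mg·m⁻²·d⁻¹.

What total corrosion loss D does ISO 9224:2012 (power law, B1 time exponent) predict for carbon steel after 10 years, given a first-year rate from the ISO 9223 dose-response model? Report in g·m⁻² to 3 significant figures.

carbon steel: f(T) = +0.150·(T−10) [T≤10 °C] = -2.5500
  Pd branch = 1.77·Pd^0.52·e^(0.02·RH+f) = 4.304 μm/a
  Cl⁻ term: 0.102·107.3^0.62·exp(0.033·54+0.04·-7.0) = 8.315
  r_corr = 4.304 + 8.315 = 12.62 μm/a
Power-law: D(10) = r_corr · 10^0.523
  D(10) = 12.62 × 10^0.523 = 12.62 × 3.334 = 42.08 μm
  Mass loss = 42.08 μm × 7.85 g/cm³ = 330.3 g·m⁻²

D(10) = 330 g·m⁻²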